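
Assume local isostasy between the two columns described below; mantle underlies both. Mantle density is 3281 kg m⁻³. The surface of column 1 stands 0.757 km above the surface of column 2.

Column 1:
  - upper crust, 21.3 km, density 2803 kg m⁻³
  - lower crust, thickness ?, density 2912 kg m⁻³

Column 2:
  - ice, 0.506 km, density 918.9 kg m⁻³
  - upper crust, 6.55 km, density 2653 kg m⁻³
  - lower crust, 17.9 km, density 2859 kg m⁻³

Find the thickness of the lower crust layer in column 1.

14 km

Take the compensation level at the base of the deeper column (depth z_c below the surface of column 1) and equate Σ ρ_i t_i down to z_c; mantle fills any gap and the z_c terms cancel.
Column 1: 21.3×2803 + x×2912 + (z_c − 21.3 − x)×3281
Column 2: 0.757×0 + 0.506×918.9 + 6.55×2653 + 17.9×2859 + (z_c − 0.757 − 24.956)×3281
The z_c×3281 term appears on both sides and cancels. Collect the known terms of each column as K = Σ(ρt)_known − 3281 × (depth of known layers): K_1 = 59703.9 − 3281×21.3 = −10181.4; K_2 = 69018.2134 − 3281×(0.757 + 24.956) = −15346.1396.
Balance: K_1 − x×(3281 − 2912) = K_2, so x = (K_1 − K_2)/(3281 − 2912) = 5164.74/369 = 14 km.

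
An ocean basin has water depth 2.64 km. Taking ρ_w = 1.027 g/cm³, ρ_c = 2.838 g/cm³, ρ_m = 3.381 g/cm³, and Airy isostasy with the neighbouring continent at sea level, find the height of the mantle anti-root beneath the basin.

8.8 km

Balancing pressure at the compensation depth: replacing crust with seawater at the top is compensated by replacing crust with mantle at the base: d (ρ_c − ρ_w) = a (ρ_m − ρ_c).
a = d (ρ_c − ρ_w)/(ρ_m − ρ_c) = 2.64 km × 1.811/0.543 = 8.8 km.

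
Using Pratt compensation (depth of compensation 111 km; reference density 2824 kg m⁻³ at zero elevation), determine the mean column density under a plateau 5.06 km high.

Pratt balance: ρ_ref D = ρ (D + h).
ρ = ρ_ref D/(D + h) = 2824 × 111 km/(111 km + 5.06 km) = 2700 kg m⁻³.

2700 kg m⁻³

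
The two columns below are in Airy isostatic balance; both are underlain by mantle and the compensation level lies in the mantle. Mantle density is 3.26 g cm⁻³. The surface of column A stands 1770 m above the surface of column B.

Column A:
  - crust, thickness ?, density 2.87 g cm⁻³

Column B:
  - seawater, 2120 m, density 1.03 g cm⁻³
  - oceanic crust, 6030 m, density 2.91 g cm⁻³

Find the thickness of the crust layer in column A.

32300 m

Take the compensation level at the base of the deeper column (depth z_c below the surface of column A) and equate Σ ρ_i t_i down to z_c; mantle fills any gap and the z_c terms cancel.
Column A: x×2.87 + (z_c − 0 − x)×3.26
Column B: 1770×0 + 2120×1.03 + 6030×2.91 + (z_c − 1770 − 8150)×3.26
The z_c×3.26 term appears on both sides and cancels. Collect the known terms of each column as K = Σ(ρt)_known − 3.26 × (depth of known layers): K_A = 0 − 3.26×0 = 0; K_B = 19730.9 − 3.26×(1770 + 8150) = −12608.3.
Balance: K_A − x×(3.26 − 2.87) = K_B, so x = (K_A − K_B)/(3.26 − 2.87) = 12608.3/0.39 = 32300 m.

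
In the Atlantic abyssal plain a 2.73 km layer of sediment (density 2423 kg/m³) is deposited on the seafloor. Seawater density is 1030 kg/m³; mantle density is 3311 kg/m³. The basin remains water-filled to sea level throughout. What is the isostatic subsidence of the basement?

Submarine loading: the sediment displaces seawater, and the subsidence is in turn flooded, so s (ρ_m − ρ_w) = t (ρ_sed − ρ_w).
s = 2.73 km × (2423 − 1030) / (3311 − 1030) = 1.67 km.

1.67 km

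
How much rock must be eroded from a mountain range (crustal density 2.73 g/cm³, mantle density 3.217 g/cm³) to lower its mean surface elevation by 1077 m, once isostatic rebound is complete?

Net drop Δ = e − u = e − e ρ_c/ρ_m = e (ρ_m − ρ_c)/ρ_m.
e = Δ ρ_m/(ρ_m − ρ_c) = 1077 m × 3.217/0.487 = 7110 m.

7110 m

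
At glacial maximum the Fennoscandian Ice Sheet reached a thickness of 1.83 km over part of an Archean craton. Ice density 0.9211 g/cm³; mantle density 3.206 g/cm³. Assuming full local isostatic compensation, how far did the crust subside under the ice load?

0.526 km

Balancing pressure at the compensation depth: the ice load ρ_ice t is balanced by mantle displaced below, ρ_m s.
s = t ρ_ice / ρ_m = 1.83 km × 0.9211/3.206 = 0.526 km.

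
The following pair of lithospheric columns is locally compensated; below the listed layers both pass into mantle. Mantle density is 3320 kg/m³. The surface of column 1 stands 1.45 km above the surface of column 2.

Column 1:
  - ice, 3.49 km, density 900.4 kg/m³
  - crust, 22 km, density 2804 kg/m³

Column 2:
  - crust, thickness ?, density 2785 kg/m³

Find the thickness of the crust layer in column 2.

28 km

Take the compensation level at the base of the deeper column (depth z_c below the surface of column 1) and equate Σ ρ_i t_i down to z_c; mantle fills any gap and the z_c terms cancel.
Column 1: 3.49×900.4 + 22×2804 + (z_c − 25.49)×3320
Column 2: 1.45×0 + x×2785 + (z_c − 1.45 − 0 − x)×3320
The z_c×3320 term appears on both sides and cancels. Collect the known terms of each column as K = Σ(ρt)_known − 3320 × (depth of known layers): K_1 = 64830.396 − 3320×25.49 = −19796.404; K_2 = 0 − 3320×(1.45 + 0) = −4814.
Balance: K_1 = K_2 − x×(3320 − 2785), so x = (K_2 − K_1)/(3320 − 2785) = 14982.4/535 = 28 km.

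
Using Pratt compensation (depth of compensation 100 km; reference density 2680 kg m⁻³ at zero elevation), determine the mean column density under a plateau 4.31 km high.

Pratt balance: ρ_ref D = ρ (D + h).
ρ = ρ_ref D/(D + h) = 2680 × 100 km/(100 km + 4.31 km) = 2570 kg m⁻³.

2570 kg m⁻³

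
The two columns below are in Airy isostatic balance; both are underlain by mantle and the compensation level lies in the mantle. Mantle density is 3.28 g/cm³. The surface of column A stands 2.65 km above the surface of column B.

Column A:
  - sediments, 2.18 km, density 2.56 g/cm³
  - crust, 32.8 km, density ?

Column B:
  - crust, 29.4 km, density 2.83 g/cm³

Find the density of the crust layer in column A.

Take the compensation level at the base of the deeper column (depth z_c below the surface of column A) and equate Σ ρ_i t_i down to z_c; mantle fills any gap and the z_c terms cancel.
Column A: 2.18×2.56 + 32.8×ρ + (z_c − 34.98)×3.28
Column B: 2.65×0 + 29.4×2.83 + (z_c − 2.65 − 29.4)×3.28
The z_c×3.28 term appears on both sides and cancels. Collect the known terms of each column as K = Σ(ρt)_known − 3.28 × (depth of known layers): K_A = 5.5808 − 3.28×34.98 = −109.1536; K_B = 83.202 − 3.28×(2.65 + 29.4) = −21.922.
Balance: K_A + 32.8×ρ = K_B, so ρ = (K_B − K_A)/32.8 = 87.2316/32.8 = 2.66 g/cm³.

2.66 g/cm³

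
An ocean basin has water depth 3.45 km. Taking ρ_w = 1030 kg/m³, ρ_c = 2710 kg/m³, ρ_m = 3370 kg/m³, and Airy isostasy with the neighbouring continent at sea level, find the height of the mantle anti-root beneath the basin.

8.78 km

By Archimedes' principle applied to the lithosphere: replacing crust with seawater at the top is compensated by replacing crust with mantle at the base: d (ρ_c − ρ_w) = a (ρ_m − ρ_c).
a = d (ρ_c − ρ_w)/(ρ_m − ρ_c) = 3.45 km × 1680/660 = 8.78 km.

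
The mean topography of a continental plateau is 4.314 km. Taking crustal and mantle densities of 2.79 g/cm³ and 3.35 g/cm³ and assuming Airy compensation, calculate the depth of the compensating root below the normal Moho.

Isostatic balance requires: the weight of the topography is balanced by the buoyancy of the root, ρ_c h = (ρ_m − ρ_c) r.
r = h · ρ_c / (ρ_m − ρ_c) = 4.314 km × 2.79 / (3.35 − 2.79) = 21.5 km.

21.5 km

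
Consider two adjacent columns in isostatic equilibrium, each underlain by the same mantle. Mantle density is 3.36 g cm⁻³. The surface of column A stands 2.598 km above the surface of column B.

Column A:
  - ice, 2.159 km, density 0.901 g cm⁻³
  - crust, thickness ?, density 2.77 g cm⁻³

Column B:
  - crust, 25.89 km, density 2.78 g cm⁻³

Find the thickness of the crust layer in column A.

Take the compensation level at the base of the deeper column (depth z_c below the surface of column A) and equate Σ ρ_i t_i down to z_c; mantle fills any gap and the z_c terms cancel.
Column A: 2.159×0.901 + x×2.77 + (z_c − 2.159 − x)×3.36
Column B: 2.598×0 + 25.89×2.78 + (z_c − 2.598 − 25.89)×3.36
The z_c×3.36 term appears on both sides and cancels. Collect the known terms of each column as K = Σ(ρt)_known − 3.36 × (depth of known layers): K_A = 1.945259 − 3.36×2.159 = −5.308981; K_B = 71.9742 − 3.36×(2.598 + 25.89) = −23.74548.
Balance: K_A − x×(3.36 − 2.77) = K_B, so x = (K_A − K_B)/(3.36 − 2.77) = 18.4365/0.59 = 31.2 km.

31.2 km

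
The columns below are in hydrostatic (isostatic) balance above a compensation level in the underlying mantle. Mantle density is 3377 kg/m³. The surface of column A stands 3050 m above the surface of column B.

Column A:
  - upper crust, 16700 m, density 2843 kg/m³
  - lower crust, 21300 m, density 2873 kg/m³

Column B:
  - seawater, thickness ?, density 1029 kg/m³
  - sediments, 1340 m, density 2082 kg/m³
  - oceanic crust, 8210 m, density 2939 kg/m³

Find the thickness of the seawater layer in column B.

Take the compensation level at the base of the deeper column (depth z_c below the surface of column A) and equate Σ ρ_i t_i down to z_c; mantle fills any gap and the z_c terms cancel.
Column A: 16700×2843 + 21300×2873 + (z_c − 38000)×3377
Column B: 3050×0 + x×1029 + 1340×2082 + 8210×2939 + (z_c − 3050 − 9550 − x)×3377
The z_c×3377 term appears on both sides and cancels. Collect the known terms of each column as K = Σ(ρt)_known − 3377 × (depth of known layers): K_A = 108673000 − 3377×38000 = −19653000; K_B = 26919070 − 3377×(3050 + 9550) = −15631130.
Balance: K_A = K_B − x×(3377 − 1029), so x = (K_B − K_A)/(3377 − 1029) = 4021870/2348 = 1710 m.

1710 m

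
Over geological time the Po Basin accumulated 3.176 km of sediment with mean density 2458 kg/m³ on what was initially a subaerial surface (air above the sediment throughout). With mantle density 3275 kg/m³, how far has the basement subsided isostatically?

2.38 km

Subaerial load: s = t ρ_sed / ρ_m = 3.176 km × 2458/3275 = 2.38 km.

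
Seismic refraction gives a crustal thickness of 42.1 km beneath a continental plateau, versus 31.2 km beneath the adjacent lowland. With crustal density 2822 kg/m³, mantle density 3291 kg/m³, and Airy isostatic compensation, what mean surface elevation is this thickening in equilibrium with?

Excess crust Δ = 42.1 km − 31.2 km = 10.9 km, split between elevation h and root r with h + r = Δ.
Airy balance ρ_c h = (ρ_m − ρ_c) r gives r = h ρ_c/(ρ_m − ρ_c), so h (1 + ρ_c/(ρ_m − ρ_c)) = Δ, i.e. h = Δ (ρ_m − ρ_c)/ρ_m.
h = 10.9 km × 469/3291 = 1.55 km.

1.55 km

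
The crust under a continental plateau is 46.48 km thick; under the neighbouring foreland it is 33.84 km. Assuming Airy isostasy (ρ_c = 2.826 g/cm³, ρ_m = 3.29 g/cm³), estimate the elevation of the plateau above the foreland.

1.78 km

Excess crust Δ = 46.48 km − 33.84 km = 12.64 km, split between elevation h and root r with h + r = Δ.
Airy balance ρ_c h = (ρ_m − ρ_c) r gives r = h ρ_c/(ρ_m − ρ_c), so h (1 + ρ_c/(ρ_m − ρ_c)) = Δ, i.e. h = Δ (ρ_m − ρ_c)/ρ_m.
h = 12.64 km × 0.464/3.29 = 1.78 km.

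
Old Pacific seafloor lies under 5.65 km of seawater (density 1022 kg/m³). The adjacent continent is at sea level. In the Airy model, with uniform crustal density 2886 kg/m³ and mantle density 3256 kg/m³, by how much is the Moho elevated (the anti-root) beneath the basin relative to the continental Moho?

Equating mass per unit area of the two columns: replacing crust with seawater at the top is compensated by replacing crust with mantle at the base: d (ρ_c − ρ_w) = a (ρ_m − ρ_c).
a = d (ρ_c − ρ_w)/(ρ_m − ρ_c) = 5.65 km × 1864/370 = 28.5 km.

28.5 km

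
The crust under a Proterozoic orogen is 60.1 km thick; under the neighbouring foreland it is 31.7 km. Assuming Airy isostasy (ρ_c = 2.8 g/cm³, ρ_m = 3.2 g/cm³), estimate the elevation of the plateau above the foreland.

Excess crust Δ = 60.1 km − 31.7 km = 28.4 km, split between elevation h and root r with h + r = Δ.
Airy balance ρ_c h = (ρ_m − ρ_c) r gives r = h ρ_c/(ρ_m − ρ_c), so h (1 + ρ_c/(ρ_m − ρ_c)) = Δ, i.e. h = Δ (ρ_m − ρ_c)/ρ_m.
h = 28.4 km × 0.4/3.2 = 3.55 km.

3.55 km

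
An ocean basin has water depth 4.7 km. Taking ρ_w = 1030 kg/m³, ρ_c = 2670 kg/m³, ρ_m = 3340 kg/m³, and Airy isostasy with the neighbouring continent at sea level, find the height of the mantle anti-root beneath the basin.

11.5 km

Equating mass per unit area of the two columns: replacing crust with seawater at the top is compensated by replacing crust with mantle at the base: d (ρ_c − ρ_w) = a (ρ_m − ρ_c).
a = d (ρ_c − ρ_w)/(ρ_m − ρ_c) = 4.7 km × 1640/670 = 11.5 km.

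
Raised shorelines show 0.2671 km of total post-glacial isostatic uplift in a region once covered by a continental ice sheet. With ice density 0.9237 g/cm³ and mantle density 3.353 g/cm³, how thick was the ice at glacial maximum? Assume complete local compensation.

u = t ρ_ice/ρ_m → t = u ρ_m/ρ_ice = 0.2671 km × 3.353/0.9237 = 0.97 km.

0.97 km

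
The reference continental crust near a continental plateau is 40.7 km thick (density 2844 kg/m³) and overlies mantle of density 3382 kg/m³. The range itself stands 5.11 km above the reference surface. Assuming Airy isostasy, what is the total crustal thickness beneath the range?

Root depth r = h ρ_c / (ρ_m − ρ_c) = 5.11 km × 2844 / 538 = 27.01 km.
Total thickness = T + h + r = 40.7 km + 5.11 km + 27.01 km = 72.8 km.

72.8 km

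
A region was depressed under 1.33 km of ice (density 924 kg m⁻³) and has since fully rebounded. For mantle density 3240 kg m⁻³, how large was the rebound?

Removing the load lets mantle flow back in; uplift u satisfies ρ_ice t = ρ_m u.
u = t ρ_ice/ρ_m = 1.33 km × 924/3240 = 0.379 km.

0.379 km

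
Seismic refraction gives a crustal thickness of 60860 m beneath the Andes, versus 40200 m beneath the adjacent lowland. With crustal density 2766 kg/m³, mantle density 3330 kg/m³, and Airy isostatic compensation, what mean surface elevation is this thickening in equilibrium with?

Excess crust Δ = 60860 m − 40200 m = 20660 m, split between elevation h and root r with h + r = Δ.
Airy balance ρ_c h = (ρ_m − ρ_c) r gives r = h ρ_c/(ρ_m − ρ_c), so h (1 + ρ_c/(ρ_m − ρ_c)) = Δ, i.e. h = Δ (ρ_m − ρ_c)/ρ_m.
h = 20660 m × 564/3330 = 3500 m.

3500 m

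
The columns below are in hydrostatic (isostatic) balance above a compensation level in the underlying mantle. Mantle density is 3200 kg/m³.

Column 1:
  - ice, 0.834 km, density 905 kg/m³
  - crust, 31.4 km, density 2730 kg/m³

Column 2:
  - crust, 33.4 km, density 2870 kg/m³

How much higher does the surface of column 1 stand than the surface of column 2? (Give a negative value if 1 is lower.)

1.77 km

For any compensation level in the mantle, the mantle terms cancel and isostasy reduces to e = (Σt_1 − Σt_2) − (Σ(ρt)_1 − Σ(ρt)_2) / ρ_m.
Σt_1 = 32.234 km; Σt_2 = 33.4 km; Σ(ρt)_1 = 86476.77; Σ(ρt)_2 = 95858 (in km·kg/m³).
e = (32.234 − 33.4) − (86476.77 − 95858) / 3200 = 1.77 km.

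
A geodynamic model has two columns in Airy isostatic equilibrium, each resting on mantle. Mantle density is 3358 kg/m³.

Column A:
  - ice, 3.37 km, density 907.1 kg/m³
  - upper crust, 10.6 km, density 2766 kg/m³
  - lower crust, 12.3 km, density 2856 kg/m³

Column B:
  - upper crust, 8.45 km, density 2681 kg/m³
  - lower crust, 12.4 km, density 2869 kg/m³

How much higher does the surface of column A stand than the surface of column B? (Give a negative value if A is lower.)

For any compensation level in the mantle, the mantle terms cancel and isostasy reduces to e = (Σt_A − Σt_B) − (Σ(ρt)_A − Σ(ρt)_B) / ρ_m.
Σt_A = 26.27 km; Σt_B = 20.85 km; Σ(ρt)_A = 67505.327; Σ(ρt)_B = 58230.05 (in km·kg/m³).
e = (26.27 − 20.85) − (67505.327 − 58230.05) / 3358 = 2.66 km.

2.66 km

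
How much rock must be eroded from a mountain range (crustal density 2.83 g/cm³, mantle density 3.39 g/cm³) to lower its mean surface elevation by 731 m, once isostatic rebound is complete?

Net drop Δ = e − u = e − e ρ_c/ρ_m = e (ρ_m − ρ_c)/ρ_m.
e = Δ ρ_m/(ρ_m − ρ_c) = 731 m × 3.39/0.56 = 4430 m.

4430 m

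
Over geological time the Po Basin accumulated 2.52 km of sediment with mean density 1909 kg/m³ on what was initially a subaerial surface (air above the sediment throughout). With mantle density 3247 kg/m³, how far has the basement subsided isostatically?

1.48 km

Subaerial load: s = t ρ_sed / ρ_m = 2.52 km × 1909/3247 = 1.48 km.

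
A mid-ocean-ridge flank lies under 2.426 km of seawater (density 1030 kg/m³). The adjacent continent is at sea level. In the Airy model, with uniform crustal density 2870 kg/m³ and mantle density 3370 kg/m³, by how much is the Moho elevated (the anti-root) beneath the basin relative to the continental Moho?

8.93 km

In Airy isostatic equilibrium: replacing crust with seawater at the top is compensated by replacing crust with mantle at the base: d (ρ_c − ρ_w) = a (ρ_m − ρ_c).
a = d (ρ_c − ρ_w)/(ρ_m − ρ_c) = 2.426 km × 1840/500 = 8.93 km.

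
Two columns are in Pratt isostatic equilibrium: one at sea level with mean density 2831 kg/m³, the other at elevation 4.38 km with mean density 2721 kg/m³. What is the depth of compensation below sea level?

108 km

ρ_ref D = ρ (D + h) → D (ρ_ref − ρ) = ρ h.
D = ρ h/(ρ_ref − ρ) = 2721 × 4.38 km/(2831 − 2721) = 108 km.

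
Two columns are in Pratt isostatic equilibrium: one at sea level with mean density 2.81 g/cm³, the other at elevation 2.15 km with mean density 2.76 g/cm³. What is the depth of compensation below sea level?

119 km

ρ_ref D = ρ (D + h) → D (ρ_ref − ρ) = ρ h.
D = ρ h/(ρ_ref − ρ) = 2.76 × 2.15 km/(2.81 − 2.76) = 119 km.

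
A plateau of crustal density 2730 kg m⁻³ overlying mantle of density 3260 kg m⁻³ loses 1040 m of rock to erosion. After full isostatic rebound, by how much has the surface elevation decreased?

Rebound u = e ρ_c/ρ_m = 1040 m × 2730/3260 = 870.9 m.
Net surface drop = e − u = 1040 m − 870.9 m = e (ρ_m − ρ_c)/ρ_m = 169 m.

169 m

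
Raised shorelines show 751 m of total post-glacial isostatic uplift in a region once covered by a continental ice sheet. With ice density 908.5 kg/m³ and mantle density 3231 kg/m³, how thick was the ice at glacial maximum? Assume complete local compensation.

u = t ρ_ice/ρ_m → t = u ρ_m/ρ_ice = 751 m × 3231/908.5 = 2670 m.

2670 m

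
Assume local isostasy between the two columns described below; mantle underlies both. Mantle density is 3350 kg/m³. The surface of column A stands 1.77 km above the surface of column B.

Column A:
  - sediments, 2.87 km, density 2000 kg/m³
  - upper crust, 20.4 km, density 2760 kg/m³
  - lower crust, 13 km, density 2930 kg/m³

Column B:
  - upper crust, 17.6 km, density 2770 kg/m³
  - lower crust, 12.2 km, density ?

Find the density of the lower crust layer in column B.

Take the compensation level at the base of the deeper column (depth z_c below the surface of column A) and equate Σ ρ_i t_i down to z_c; mantle fills any gap and the z_c terms cancel.
Column A: 2.87×2000 + 20.4×2760 + 13×2930 + (z_c − 36.27)×3350
Column B: 1.77×0 + 17.6×2770 + 12.2×ρ + (z_c − 1.77 − 29.8)×3350
The z_c×3350 term appears on both sides and cancels. Collect the known terms of each column as K = Σ(ρt)_known − 3350 × (depth of known layers): K_A = 100134 − 3350×36.27 = −21370.5; K_B = 48752 − 3350×(1.77 + 29.8) = −57007.5.
Balance: K_A = K_B + 12.2×ρ, so ρ = (K_A − K_B)/12.2 = 35637/12.2 = 2920 kg/m³.

2920 kg/m³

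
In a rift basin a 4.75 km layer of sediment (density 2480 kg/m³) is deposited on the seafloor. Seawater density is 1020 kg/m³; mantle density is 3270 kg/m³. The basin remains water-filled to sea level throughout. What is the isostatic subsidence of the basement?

3.08 km

Submarine loading: the sediment displaces seawater, and the subsidence is in turn flooded, so s (ρ_m − ρ_w) = t (ρ_sed − ρ_w).
s = 4.75 km × (2480 − 1020) / (3270 − 1020) = 3.08 km.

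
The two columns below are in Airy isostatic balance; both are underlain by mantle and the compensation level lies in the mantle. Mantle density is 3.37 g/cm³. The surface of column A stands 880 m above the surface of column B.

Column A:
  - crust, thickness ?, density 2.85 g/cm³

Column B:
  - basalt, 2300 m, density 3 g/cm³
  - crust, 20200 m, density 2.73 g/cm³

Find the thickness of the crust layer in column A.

32200 m

Take the compensation level at the base of the deeper column (depth z_c below the surface of column A) and equate Σ ρ_i t_i down to z_c; mantle fills any gap and the z_c terms cancel.
Column A: x×2.85 + (z_c − 0 − x)×3.37
Column B: 880×0 + 2300×3 + 20200×2.73 + (z_c − 880 − 22500)×3.37
The z_c×3.37 term appears on both sides and cancels. Collect the known terms of each column as K = Σ(ρt)_known − 3.37 × (depth of known layers): K_A = 0 − 3.37×0 = 0; K_B = 62046 − 3.37×(880 + 22500) = −16744.6.
Balance: K_A − x×(3.37 − 2.85) = K_B, so x = (K_A − K_B)/(3.37 − 2.85) = 16744.6/0.52 = 32200 m.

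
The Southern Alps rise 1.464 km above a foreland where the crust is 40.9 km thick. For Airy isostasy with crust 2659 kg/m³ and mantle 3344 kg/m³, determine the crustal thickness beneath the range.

48 km

Root depth r = h ρ_c / (ρ_m − ρ_c) = 1.464 km × 2659 / 685 = 5.683 km.
Total thickness = T + h + r = 40.9 km + 1.464 km + 5.683 km = 48 km.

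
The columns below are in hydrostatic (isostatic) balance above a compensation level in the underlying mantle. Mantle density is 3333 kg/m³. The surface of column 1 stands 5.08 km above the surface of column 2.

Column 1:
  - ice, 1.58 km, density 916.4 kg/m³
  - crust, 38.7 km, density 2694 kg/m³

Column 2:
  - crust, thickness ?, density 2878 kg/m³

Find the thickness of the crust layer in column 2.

25.5 km

Take the compensation level at the base of the deeper column (depth z_c below the surface of column 1) and equate Σ ρ_i t_i down to z_c; mantle fills any gap and the z_c terms cancel.
Column 1: 1.58×916.4 + 38.7×2694 + (z_c − 40.28)×3333
Column 2: 5.08×0 + x×2878 + (z_c − 5.08 − 0 − x)×3333
The z_c×3333 term appears on both sides and cancels. Collect the known terms of each column as K = Σ(ρt)_known − 3333 × (depth of known layers): K_1 = 105705.712 − 3333×40.28 = −28547.528; K_2 = 0 − 3333×(5.08 + 0) = −16931.64.
Balance: K_1 = K_2 − x×(3333 − 2878), so x = (K_2 − K_1)/(3333 − 2878) = 11615.9/455 = 25.5 km.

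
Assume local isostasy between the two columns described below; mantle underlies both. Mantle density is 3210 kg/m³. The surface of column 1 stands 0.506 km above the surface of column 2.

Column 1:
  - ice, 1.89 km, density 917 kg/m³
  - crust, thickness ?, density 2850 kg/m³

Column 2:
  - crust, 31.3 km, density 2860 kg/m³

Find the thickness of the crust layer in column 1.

Take the compensation level at the base of the deeper column (depth z_c below the surface of column 1) and equate Σ ρ_i t_i down to z_c; mantle fills any gap and the z_c terms cancel.
Column 1: 1.89×917 + x×2850 + (z_c − 1.89 − x)×3210
Column 2: 0.506×0 + 31.3×2860 + (z_c − 0.506 − 31.3)×3210
The z_c×3210 term appears on both sides and cancels. Collect the known terms of each column as K = Σ(ρt)_known − 3210 × (depth of known layers): K_1 = 1733.13 − 3210×1.89 = −4333.77; K_2 = 89518 − 3210×(0.506 + 31.3) = −12579.26.
Balance: K_1 − x×(3210 − 2850) = K_2, so x = (K_1 − K_2)/(3210 − 2850) = 8245.49/360 = 22.9 km.

22.9 km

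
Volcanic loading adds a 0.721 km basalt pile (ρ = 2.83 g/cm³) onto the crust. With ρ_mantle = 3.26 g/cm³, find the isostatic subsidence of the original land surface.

0.626 km

Subaerial loading: s = t ρ_load / ρ_m.
s = 0.721 km × 2.83/3.26 = 0.626 km.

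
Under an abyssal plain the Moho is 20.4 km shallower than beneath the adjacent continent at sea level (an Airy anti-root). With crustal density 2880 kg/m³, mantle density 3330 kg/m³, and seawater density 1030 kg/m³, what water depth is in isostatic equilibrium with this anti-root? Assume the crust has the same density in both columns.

4.96 km

Replacing a thickness d of crust by seawater at the top must be balanced by replacing crust with mantle at the base: d (ρ_c − ρ_w) = a (ρ_m − ρ_c).
d = a (ρ_m − ρ_c)/(ρ_c − ρ_w) = 20.4 km × 450/1850 = 4.96 km.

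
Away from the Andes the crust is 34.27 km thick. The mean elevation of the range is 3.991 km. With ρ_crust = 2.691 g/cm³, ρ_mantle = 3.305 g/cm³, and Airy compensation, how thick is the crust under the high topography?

55.8 km

Root depth r = h ρ_c / (ρ_m − ρ_c) = 3.991 km × 2.691 / 0.614 = 17.49 km.
Total thickness = T + h + r = 34.27 km + 3.991 km + 17.49 km = 55.8 km.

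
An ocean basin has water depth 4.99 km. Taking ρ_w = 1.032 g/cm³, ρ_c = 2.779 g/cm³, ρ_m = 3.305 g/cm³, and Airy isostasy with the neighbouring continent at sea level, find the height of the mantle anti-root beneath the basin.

16.6 km

For local isostatic compensation: replacing crust with seawater at the top is compensated by replacing crust with mantle at the base: d (ρ_c − ρ_w) = a (ρ_m − ρ_c).
a = d (ρ_c − ρ_w)/(ρ_m − ρ_c) = 4.99 km × 1.747/0.526 = 16.6 km.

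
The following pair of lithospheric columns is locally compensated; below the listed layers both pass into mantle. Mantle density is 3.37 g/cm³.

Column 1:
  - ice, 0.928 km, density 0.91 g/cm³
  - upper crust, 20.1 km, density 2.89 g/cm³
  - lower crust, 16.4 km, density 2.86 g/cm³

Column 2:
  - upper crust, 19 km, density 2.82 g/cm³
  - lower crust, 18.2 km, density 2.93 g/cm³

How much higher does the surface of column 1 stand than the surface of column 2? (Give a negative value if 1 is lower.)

0.545 km

For any compensation level in the mantle, the mantle terms cancel and isostasy reduces to e = (Σt_1 − Σt_2) − (Σ(ρt)_1 − Σ(ρt)_2) / ρ_m.
Σt_1 = 37.428 km; Σt_2 = 37.2 km; Σ(ρt)_1 = 105.83748; Σ(ρt)_2 = 106.906 (in km·g/cm³).
e = (37.428 − 37.2) − (105.83748 − 106.906) / 3.37 = 0.545 km.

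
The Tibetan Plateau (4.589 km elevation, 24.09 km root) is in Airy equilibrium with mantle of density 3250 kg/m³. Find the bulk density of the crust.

ρ_c h = (ρ_m − ρ_c) r → ρ_c (h + r) = ρ_m r → ρ_c = ρ_m r / (h + r).
ρ_c = 3250 × 24.09 km / (4.589 km + 24.09 km) = 2730 kg/m³.

2730 kg/m³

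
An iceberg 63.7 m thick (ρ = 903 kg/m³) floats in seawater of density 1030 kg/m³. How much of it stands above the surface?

7.85 m

Floating equilibrium: submerged depth d = t ρ_obj/ρ_fluid = 63.7 m × 903/1030 = 55.85 m.
Freeboard = t − d = 63.7 m − 55.85 m = 7.85 m.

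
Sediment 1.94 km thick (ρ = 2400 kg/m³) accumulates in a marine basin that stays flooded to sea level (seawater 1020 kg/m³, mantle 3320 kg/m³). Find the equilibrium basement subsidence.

Submarine loading: the sediment displaces seawater, and the subsidence is in turn flooded, so s (ρ_m − ρ_w) = t (ρ_sed − ρ_w).
s = 1.94 km × (2400 − 1020) / (3320 − 1020) = 1.16 km.

1.16 km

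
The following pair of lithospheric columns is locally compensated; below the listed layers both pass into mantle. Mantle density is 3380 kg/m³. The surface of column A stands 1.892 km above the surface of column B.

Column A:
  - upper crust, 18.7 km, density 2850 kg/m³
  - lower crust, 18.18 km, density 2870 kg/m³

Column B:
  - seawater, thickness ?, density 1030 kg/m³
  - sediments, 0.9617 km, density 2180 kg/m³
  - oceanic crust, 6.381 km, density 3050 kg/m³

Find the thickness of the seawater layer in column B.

Take the compensation level at the base of the deeper column (depth z_c below the surface of column A) and equate Σ ρ_i t_i down to z_c; mantle fills any gap and the z_c terms cancel.
Column A: 18.7×2850 + 18.18×2870 + (z_c − 36.88)×3380
Column B: 1.892×0 + x×1030 + 0.9617×2180 + 6.381×3050 + (z_c − 1.892 − 7.3427 − x)×3380
The z_c×3380 term appears on both sides and cancels. Collect the known terms of each column as K = Σ(ρt)_known − 3380 × (depth of known layers): K_A = 105471.6 − 3380×36.88 = −19182.8; K_B = 21558.556 − 3380×(1.892 + 7.3427) = −9654.73.
Balance: K_A = K_B − x×(3380 − 1030), so x = (K_B − K_A)/(3380 − 1030) = 9528.07/2350 = 4.05 km.

4.05 km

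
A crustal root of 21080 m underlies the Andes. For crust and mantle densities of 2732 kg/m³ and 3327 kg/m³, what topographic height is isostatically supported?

4590 m

In Airy isostatic equilibrium: ρ_c h = (ρ_m − ρ_c) r.
h = r (ρ_m − ρ_c) / ρ_c = 21080 m × (3327 − 2732) / 2732 = 4590 m.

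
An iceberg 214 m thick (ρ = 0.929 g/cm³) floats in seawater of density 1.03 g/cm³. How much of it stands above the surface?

21 m

Floating equilibrium: submerged depth d = t ρ_obj/ρ_fluid = 214 m × 0.929/1.03 = 193 m.
Freeboard = t − d = 214 m − 193 m = 21 m.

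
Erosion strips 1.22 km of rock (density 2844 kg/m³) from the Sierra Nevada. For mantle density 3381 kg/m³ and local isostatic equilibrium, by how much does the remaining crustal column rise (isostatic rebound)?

1.03 km

Unloading: uplift u = e ρ_c/ρ_m = 1.22 km × 2844/3381 = 1.03 km.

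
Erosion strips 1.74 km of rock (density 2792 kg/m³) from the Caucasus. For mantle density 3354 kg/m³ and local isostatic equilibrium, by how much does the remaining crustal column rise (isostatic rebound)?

Unloading: uplift u = e ρ_c/ρ_m = 1.74 km × 2792/3354 = 1.45 km.

1.45 km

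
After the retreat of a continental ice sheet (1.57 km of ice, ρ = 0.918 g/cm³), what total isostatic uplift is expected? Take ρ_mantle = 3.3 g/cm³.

0.437 km

Removing the load lets mantle flow back in; uplift u satisfies ρ_ice t = ρ_m u.
u = t ρ_ice/ρ_m = 1.57 km × 0.918/3.3 = 0.437 km.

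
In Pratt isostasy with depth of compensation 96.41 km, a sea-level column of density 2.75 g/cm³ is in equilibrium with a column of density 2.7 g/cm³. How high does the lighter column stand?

ρ_ref D = ρ (D + h) → h = D (ρ_ref − ρ)/ρ.
h = 96.41 km × (2.75 − 2.7)/2.7 = 1.79 km.

1.79 km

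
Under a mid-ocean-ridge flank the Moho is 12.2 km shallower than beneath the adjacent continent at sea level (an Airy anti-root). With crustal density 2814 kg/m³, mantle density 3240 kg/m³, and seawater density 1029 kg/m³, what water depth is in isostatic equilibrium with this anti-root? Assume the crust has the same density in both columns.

Replacing a thickness d of crust by seawater at the top must be balanced by replacing crust with mantle at the base: d (ρ_c − ρ_w) = a (ρ_m − ρ_c).
d = a (ρ_m − ρ_c)/(ρ_c − ρ_w) = 12.2 km × 426/1785 = 2.91 km.

2.91 km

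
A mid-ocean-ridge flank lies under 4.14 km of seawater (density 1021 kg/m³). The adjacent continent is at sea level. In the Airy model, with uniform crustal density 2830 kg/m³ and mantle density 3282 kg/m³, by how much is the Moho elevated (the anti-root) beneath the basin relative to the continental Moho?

16.6 km

For local isostatic compensation: replacing crust with seawater at the top is compensated by replacing crust with mantle at the base: d (ρ_c − ρ_w) = a (ρ_m − ρ_c).
a = d (ρ_c − ρ_w)/(ρ_m − ρ_c) = 4.14 km × 1809/452 = 16.6 km.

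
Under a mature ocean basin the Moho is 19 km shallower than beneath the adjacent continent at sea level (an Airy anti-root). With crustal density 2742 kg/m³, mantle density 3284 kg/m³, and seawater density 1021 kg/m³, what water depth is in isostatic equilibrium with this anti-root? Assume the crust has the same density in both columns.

Replacing a thickness d of crust by seawater at the top must be balanced by replacing crust with mantle at the base: d (ρ_c − ρ_w) = a (ρ_m − ρ_c).
d = a (ρ_m − ρ_c)/(ρ_c − ρ_w) = 19 km × 542/1721 = 5.98 km.

5.98 km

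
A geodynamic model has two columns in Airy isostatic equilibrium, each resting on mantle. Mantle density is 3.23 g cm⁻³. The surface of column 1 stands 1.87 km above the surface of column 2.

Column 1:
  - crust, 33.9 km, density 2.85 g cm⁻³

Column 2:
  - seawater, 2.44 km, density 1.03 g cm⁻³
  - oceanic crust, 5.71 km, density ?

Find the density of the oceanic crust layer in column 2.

2.97 g cm⁻³

Take the compensation level at the base of the deeper column (depth z_c below the surface of column 1) and equate Σ ρ_i t_i down to z_c; mantle fills any gap and the z_c terms cancel.
Column 1: 33.9×2.85 + (z_c − 33.9)×3.23
Column 2: 1.87×0 + 2.44×1.03 + 5.71×ρ + (z_c − 1.87 − 8.15)×3.23
The z_c×3.23 term appears on both sides and cancels. Collect the known terms of each column as K = Σ(ρt)_known − 3.23 × (depth of known layers): K_1 = 96.615 − 3.23×33.9 = −12.882; K_2 = 2.5132 − 3.23×(1.87 + 8.15) = −29.8514.
Balance: K_1 = K_2 + 5.71×ρ, so ρ = (K_1 − K_2)/5.71 = 16.9694/5.71 = 2.97 g cm⁻³.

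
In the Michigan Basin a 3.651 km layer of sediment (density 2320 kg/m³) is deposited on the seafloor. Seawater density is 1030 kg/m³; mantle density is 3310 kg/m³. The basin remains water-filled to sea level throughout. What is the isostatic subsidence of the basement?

2.07 km

Submarine loading: the sediment displaces seawater, and the subsidence is in turn flooded, so s (ρ_m − ρ_w) = t (ρ_sed − ρ_w).
s = 3.651 km × (2320 − 1030) / (3310 − 1030) = 2.07 km.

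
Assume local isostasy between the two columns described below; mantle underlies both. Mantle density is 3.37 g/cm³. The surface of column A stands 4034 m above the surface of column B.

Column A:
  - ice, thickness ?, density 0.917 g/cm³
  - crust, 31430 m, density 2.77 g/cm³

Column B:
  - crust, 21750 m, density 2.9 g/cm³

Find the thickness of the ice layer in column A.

Take the compensation level at the base of the deeper column (depth z_c below the surface of column A) and equate Σ ρ_i t_i down to z_c; mantle fills any gap and the z_c terms cancel.
Column A: x×0.917 + 31430×2.77 + (z_c − 31430 − x)×3.37
Column B: 4034×0 + 21750×2.9 + (z_c − 4034 − 21750)×3.37
The z_c×3.37 term appears on both sides and cancels. Collect the known terms of each column as K = Σ(ρt)_known − 3.37 × (depth of known layers): K_A = 87061.1 − 3.37×31430 = −18858; K_B = 63075 − 3.37×(4034 + 21750) = −23817.08.
Balance: K_A − x×(3.37 − 0.917) = K_B, so x = (K_A − K_B)/(3.37 − 0.917) = 4959.08/2.453 = 2020 m.

2020 m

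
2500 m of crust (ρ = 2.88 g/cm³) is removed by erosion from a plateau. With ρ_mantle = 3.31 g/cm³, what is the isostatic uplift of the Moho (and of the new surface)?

Unloading: uplift u = e ρ_c/ρ_m = 2500 m × 2.88/3.31 = 2180 m.

2180 m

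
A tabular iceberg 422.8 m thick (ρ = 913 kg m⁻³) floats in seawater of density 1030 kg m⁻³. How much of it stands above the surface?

Floating equilibrium: submerged depth d = t ρ_obj/ρ_fluid = 422.8 m × 913/1030 = 374.8 m.
Freeboard = t − d = 422.8 m − 374.8 m = 48 m.

48 m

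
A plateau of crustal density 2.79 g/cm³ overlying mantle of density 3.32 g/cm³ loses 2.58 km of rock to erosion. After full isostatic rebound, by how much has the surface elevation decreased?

Rebound u = e ρ_c/ρ_m = 2.58 km × 2.79/3.32 = 2.168 km.
Net surface drop = e − u = 2.58 km − 2.168 km = e (ρ_m − ρ_c)/ρ_m = 0.412 km.

0.412 km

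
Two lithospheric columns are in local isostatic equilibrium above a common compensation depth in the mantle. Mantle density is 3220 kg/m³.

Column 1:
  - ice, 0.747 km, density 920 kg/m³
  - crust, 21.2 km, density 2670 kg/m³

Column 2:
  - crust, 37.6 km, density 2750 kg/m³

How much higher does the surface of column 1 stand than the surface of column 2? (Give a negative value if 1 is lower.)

For any compensation level in the mantle, the mantle terms cancel and isostasy reduces to e = (Σt_1 − Σt_2) − (Σ(ρt)_1 − Σ(ρt)_2) / ρ_m.
Σt_1 = 21.947 km; Σt_2 = 37.6 km; Σ(ρt)_1 = 57291.24; Σ(ρt)_2 = 103400 (in km·kg/m³).
e = (21.947 − 37.6) − (57291.24 − 103400) / 3220 = −1.33 km.

−1.33 km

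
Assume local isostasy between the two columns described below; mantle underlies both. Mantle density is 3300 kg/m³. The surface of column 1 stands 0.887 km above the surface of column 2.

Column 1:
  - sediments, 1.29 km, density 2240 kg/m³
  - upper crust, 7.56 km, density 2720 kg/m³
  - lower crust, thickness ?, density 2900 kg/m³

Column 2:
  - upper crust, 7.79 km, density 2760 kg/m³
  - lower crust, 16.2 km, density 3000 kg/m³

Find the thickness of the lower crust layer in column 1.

Take the compensation level at the base of the deeper column (depth z_c below the surface of column 1) and equate Σ ρ_i t_i down to z_c; mantle fills any gap and the z_c terms cancel.
Column 1: 1.29×2240 + 7.56×2720 + x×2900 + (z_c − 8.85 − x)×3300
Column 2: 0.887×0 + 7.79×2760 + 16.2×3000 + (z_c − 0.887 − 23.99)×3300
The z_c×3300 term appears on both sides and cancels. Collect the known terms of each column as K = Σ(ρt)_known − 3300 × (depth of known layers): K_1 = 23452.8 − 3300×8.85 = −5752.2; K_2 = 70100.4 − 3300×(0.887 + 23.99) = −11993.7.
Balance: K_1 − x×(3300 − 2900) = K_2, so x = (K_1 − K_2)/(3300 − 2900) = 6241.5/400 = 15.6 km.

15.6 km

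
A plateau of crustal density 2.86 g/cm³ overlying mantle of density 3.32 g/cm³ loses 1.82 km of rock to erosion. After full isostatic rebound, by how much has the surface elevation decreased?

Rebound u = e ρ_c/ρ_m = 1.82 km × 2.86/3.32 = 1.568 km.
Net surface drop = e − u = 1.82 km − 1.568 km = e (ρ_m − ρ_c)/ρ_m = 0.252 km.

0.252 km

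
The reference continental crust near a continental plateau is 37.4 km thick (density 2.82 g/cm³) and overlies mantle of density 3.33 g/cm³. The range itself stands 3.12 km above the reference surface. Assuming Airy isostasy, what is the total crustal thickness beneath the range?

Root depth r = h ρ_c / (ρ_m − ρ_c) = 3.12 km × 2.82 / 0.51 = 17.25 km.
Total thickness = T + h + r = 37.4 km + 3.12 km + 17.25 km = 57.8 km.

57.8 km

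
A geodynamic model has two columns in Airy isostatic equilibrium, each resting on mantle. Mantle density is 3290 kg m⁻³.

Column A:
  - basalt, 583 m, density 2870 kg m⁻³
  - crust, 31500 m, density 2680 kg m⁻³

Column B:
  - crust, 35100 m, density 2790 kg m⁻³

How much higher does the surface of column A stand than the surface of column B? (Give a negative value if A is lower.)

581 m

For any compensation level in the mantle, the mantle terms cancel and isostasy reduces to e = (Σt_A − Σt_B) − (Σ(ρt)_A − Σ(ρt)_B) / ρ_m.
Σt_A = 32083 m; Σt_B = 35100 m; Σ(ρt)_A = 86093210; Σ(ρt)_B = 97929000 (in m·kg m⁻³).
e = (32083 − 35100) − (86093210 − 97929000) / 3290 = 581 m.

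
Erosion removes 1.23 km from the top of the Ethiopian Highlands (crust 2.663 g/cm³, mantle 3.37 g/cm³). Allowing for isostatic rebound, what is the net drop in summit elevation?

0.258 km

Rebound u = e ρ_c/ρ_m = 1.23 km × 2.663/3.37 = 0.972 km.
Net surface drop = e − u = 1.23 km − 0.972 km = e (ρ_m − ρ_c)/ρ_m = 0.258 km.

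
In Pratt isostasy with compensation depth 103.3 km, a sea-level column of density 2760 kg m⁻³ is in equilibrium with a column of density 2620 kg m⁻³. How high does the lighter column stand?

ρ_ref D = ρ (D + h) → h = D (ρ_ref − ρ)/ρ.
h = 103.3 km × (2760 − 2620)/2620 = 5.52 km.

5.52 km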